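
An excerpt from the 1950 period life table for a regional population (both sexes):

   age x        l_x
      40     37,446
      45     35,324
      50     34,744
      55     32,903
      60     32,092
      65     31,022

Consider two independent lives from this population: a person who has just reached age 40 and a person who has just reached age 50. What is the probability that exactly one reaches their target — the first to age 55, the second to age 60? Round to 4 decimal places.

0.1791

p₁ = l_55/l_40 = 32,903/37,446 = 0.878679; p₂ = l_60/l_50 = 32,092/34,744 = 0.923670.
P(exactly one) = p₁(1−p₂) + (1−p₁)p₂ = 0.067070 + 0.112061 = 0.179130.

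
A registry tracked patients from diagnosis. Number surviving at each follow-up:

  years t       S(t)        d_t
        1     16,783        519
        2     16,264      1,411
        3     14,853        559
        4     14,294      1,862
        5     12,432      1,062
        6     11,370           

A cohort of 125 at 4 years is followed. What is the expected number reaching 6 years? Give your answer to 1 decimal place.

99.4

The relevant probability is 11,370/14,294 = 0.795439.
Expected number = 125 × 0.795439 = 99.4.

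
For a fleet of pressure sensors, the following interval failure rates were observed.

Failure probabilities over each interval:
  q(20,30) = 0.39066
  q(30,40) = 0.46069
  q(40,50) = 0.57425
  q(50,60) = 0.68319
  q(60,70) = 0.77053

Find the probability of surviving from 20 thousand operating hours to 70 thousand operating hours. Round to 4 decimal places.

Survival from 20 to 70 is the product of surviving each interval: (1 − 0.39066) × (1 − 0.46069) × (1 − 0.57425) × (1 − 0.68319) × (1 − 0.77053).
= 0.60934 × 0.53931 × 0.42575 × 0.31681 × 0.22947 = 0.010171.

0.0102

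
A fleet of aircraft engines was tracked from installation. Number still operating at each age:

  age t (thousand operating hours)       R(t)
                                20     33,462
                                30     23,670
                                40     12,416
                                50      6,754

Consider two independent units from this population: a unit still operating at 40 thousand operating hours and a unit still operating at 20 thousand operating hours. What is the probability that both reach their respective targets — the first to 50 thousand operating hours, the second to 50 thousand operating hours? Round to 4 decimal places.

p₁ = R(50)/R(40) = 6,754/12,416 = 0.543976; p₂ = R(50)/R(20) = 6,754/33,462 = 0.201841.
P(both) = p₁ × p₂ = 0.543976 × 0.201841 = 0.109797.

0.1098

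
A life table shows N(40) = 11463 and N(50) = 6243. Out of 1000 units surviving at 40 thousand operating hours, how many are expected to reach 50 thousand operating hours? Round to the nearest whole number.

545

The relevant probability is 6243/11463 = 0.544622.
Expected number = 1000 × 0.544622 = 545.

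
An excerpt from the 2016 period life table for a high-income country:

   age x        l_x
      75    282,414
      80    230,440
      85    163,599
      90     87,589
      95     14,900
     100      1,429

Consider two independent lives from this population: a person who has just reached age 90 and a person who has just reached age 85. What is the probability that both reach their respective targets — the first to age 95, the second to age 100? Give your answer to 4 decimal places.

0.0015

p₁ = l_95/l_90 = 14,900/87,589 = 0.170113; p₂ = l_100/l_85 = 1,429/163,599 = 0.008735.
P(both) = p₁ × p₂ = 0.170113 × 0.008735 = 0.001486.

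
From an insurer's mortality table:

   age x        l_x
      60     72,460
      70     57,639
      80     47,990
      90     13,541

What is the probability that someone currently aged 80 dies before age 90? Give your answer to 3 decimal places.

P(die before 90 | alive at 80) = 1 − l_90/l_80 = 1 − 13,541/47,990 = (34,449)/47,990 = 0.717837.

0.718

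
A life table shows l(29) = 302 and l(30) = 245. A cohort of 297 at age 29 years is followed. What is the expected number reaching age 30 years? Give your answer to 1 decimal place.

240.9

The relevant probability is 245/302 = 0.811258.
Expected number = 297 × 0.811258 = 240.9.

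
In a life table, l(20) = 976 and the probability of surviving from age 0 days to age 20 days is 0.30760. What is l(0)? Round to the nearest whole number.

3173

l(0) = l(20) / p = 976 / 0.30760 = 3173.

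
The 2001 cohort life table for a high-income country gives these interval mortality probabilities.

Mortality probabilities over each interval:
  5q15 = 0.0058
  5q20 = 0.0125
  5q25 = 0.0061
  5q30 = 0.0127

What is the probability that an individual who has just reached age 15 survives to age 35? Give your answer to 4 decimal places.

20p15 = (1 − 0.0058) × (1 − 0.0125) × (1 − 0.0061) × (1 − 0.0127).
= 0.9942 × 0.9875 × 0.9939 × 0.9873 = 0.963391.

0.9634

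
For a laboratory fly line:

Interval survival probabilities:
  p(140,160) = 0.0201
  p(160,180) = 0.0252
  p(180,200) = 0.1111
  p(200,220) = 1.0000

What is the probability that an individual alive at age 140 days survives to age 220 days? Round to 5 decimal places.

0.00006

The overall survival probability is 0.0201 × 0.0252 × 0.1111 × 1.0000.
= 0.000056.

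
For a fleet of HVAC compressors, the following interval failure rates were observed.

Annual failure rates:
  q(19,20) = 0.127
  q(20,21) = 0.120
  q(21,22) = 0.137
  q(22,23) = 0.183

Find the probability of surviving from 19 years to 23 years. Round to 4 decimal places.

Survival from 19 to 23 is the product of surviving each interval: (1 − 0.127) × (1 − 0.120) × (1 − 0.137) × (1 − 0.183).
= 0.873 × 0.880 × 0.863 × 0.817 = 0.541664.

0.5417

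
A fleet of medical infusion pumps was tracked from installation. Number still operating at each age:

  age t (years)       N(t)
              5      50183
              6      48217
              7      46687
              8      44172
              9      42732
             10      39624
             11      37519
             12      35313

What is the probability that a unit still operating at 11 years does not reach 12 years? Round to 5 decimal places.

P(fail before 12 | operational at 11) = 1 − N(12)/N(11) = 1 − 35313/37519 = (2206)/37519 = 0.058797.

0.05880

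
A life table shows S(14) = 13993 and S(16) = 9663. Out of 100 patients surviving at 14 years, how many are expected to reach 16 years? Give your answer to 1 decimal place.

The relevant probability is 9663/13993 = 0.690560.
Expected number = 100 × 0.690560 = 69.1.

69.1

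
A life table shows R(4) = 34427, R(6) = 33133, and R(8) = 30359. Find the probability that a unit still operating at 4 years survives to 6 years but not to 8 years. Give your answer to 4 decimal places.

0.0806

This is the probability of reaching 6 but not 8, conditional on being operational at 4: (R(6) − R(8)) / R(4).
= (33133 − 30359) / 34427 = 2774 / 34427 = 0.080576.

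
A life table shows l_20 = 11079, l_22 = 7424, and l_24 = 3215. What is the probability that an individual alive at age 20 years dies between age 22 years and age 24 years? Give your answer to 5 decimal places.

0.37991

This is the probability of reaching 22 but not 24, conditional on being alive at 20: (l_22 − l_24) / l_20.
= (7424 − 3215) / 11079 = 4209 / 11079 = 0.379908.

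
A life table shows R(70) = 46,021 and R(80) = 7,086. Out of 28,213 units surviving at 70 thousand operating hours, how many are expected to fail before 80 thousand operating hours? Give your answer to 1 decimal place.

23869.0

The relevant probability is 1 − 7,086/46,021 = 0.846027.
Expected number = 28,213 × 0.846027 = 23869.0.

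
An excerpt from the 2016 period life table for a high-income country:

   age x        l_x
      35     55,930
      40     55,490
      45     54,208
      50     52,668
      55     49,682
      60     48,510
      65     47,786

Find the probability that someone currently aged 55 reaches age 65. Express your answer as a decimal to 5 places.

0.96184

We want 10p55 = l_65/l_55.
The conditional survival probability is l_65/l_55 = 47,786/49,682 = 0.961837.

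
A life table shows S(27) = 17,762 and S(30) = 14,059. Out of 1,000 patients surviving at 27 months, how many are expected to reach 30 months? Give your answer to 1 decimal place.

The relevant probability is 14,059/17,762 = 0.791521.
Expected number = 1,000 × 0.791521 = 791.5.

791.5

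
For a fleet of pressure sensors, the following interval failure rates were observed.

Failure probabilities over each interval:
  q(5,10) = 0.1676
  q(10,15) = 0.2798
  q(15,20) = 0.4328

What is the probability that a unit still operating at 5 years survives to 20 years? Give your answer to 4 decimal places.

The overall survival probability is (1 − 0.1676) × (1 − 0.2798) × (1 − 0.4328).
= 0.8324 × 0.7202 × 0.5672 = 0.340033.

0.3400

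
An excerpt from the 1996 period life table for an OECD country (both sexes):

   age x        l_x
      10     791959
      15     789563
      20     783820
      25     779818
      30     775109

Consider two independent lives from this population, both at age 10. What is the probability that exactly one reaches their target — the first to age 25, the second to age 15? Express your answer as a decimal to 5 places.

0.01826

p₁ = l_25/l_10 = 779818/791959 = 0.984670; p₂ = l_15/l_10 = 789563/791959 = 0.996975.
P(exactly one) = p₁(1−p₂) + (1−p₁)p₂ = 0.002979 + 0.015284 = 0.018262.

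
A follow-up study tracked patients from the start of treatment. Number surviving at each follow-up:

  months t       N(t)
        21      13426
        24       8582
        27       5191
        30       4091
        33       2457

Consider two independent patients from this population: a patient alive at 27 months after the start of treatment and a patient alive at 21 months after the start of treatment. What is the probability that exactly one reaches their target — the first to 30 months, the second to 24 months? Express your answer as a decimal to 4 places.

p₁ = N(30)/N(27) = 4091/5191 = 0.788095; p₂ = N(24)/N(21) = 8582/13426 = 0.639208.
P(exactly one) = p₁(1−p₂) + (1−p₁)p₂ = 0.284338 + 0.135451 = 0.419790.

0.4198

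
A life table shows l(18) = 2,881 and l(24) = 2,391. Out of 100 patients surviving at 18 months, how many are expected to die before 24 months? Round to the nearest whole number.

The relevant probability is 1 − 2,391/2,881 = 0.170080.
Expected number = 100 × 0.170080 = 17.

17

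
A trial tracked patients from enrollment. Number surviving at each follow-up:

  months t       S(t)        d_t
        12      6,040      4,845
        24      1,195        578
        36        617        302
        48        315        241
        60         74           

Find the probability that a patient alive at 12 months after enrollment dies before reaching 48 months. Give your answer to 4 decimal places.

P(die before 48 | alive at 12) = 1 − S(48)/S(12) = 1 − 315/6,040 = (5,725)/6,040 = 0.947848.

0.9478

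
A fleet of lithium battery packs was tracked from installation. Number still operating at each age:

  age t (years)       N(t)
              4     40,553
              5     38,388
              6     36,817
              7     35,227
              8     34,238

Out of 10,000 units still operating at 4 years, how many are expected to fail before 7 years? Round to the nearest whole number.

1313

The relevant probability is 1 − 35,227/40,553 = 0.131334.
Expected number = 10,000 × 0.131334 = 1313.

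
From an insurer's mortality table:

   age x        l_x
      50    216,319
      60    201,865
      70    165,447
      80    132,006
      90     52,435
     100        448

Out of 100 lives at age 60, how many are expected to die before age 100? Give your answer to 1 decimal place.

99.8

The relevant probability is 1 − 448/201,865 = 0.997781.
Expected number = 100 × 0.997781 = 99.8.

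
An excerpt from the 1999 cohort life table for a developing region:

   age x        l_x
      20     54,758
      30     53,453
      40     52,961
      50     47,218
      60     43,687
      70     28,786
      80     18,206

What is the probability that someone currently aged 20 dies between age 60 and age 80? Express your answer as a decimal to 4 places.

0.4653

We want 40|20q20 = (l_60 − l_80)/l_20.
This is the probability of reaching 60 but not 80, conditional on being alive at 20: (l_60 − l_80) / l_20.
= (43,687 − 18,206) / 54,758 = 25,481 / 54,758 = 0.465338.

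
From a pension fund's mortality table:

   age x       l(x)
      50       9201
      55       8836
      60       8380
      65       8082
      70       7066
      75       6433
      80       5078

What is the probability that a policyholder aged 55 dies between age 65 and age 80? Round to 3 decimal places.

0.340

This is the probability of reaching 65 but not 80, conditional on being alive at 55: (l(65) − l(80)) / l(55).
= (8082 − 5078) / 8836 = 3004 / 8836 = 0.339973.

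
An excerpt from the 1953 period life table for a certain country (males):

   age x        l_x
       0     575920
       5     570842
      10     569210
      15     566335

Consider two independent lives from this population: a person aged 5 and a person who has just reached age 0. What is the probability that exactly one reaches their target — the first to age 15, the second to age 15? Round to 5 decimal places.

p₁ = l_15/l_5 = 566335/570842 = 0.992105; p₂ = l_15/l_0 = 566335/575920 = 0.983357.
P(exactly one) = p₁(1−p₂) + (1−p₁)p₂ = 0.016512 + 0.007764 = 0.024275.

0.02428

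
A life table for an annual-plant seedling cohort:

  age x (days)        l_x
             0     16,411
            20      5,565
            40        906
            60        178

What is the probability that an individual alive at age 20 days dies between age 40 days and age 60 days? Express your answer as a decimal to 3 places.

This is the probability of reaching 40 but not 60, conditional on being alive at 20: (l_40 − l_60) / l_20.
= (906 − 178) / 5,565 = 728 / 5,565 = 0.130818.

0.131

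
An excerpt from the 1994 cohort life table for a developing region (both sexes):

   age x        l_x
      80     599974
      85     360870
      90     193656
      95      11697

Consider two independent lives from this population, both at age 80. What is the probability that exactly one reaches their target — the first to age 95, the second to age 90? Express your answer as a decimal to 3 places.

0.330

p₁ = l_95/l_80 = 11697/599974 = 0.019496; p₂ = l_90/l_80 = 193656/599974 = 0.322774.
P(exactly one) = p₁(1−p₂) + (1−p₁)p₂ = 0.013203 + 0.316481 = 0.329684.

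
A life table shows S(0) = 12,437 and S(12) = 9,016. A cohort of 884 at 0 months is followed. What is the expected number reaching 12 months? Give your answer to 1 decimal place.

640.8

The relevant probability is 9,016/12,437 = 0.724934.
Expected number = 884 × 0.724934 = 640.8.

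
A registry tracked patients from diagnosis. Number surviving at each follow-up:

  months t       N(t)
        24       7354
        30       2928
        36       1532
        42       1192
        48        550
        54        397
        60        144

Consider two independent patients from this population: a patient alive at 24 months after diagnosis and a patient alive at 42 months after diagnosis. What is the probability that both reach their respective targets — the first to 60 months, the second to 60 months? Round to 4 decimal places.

0.0024

p₁ = N(60)/N(24) = 144/7354 = 0.019581; p₂ = N(60)/N(42) = 144/1192 = 0.120805.
P(both) = p₁ × p₂ = 0.019581 × 0.120805 = 0.002365.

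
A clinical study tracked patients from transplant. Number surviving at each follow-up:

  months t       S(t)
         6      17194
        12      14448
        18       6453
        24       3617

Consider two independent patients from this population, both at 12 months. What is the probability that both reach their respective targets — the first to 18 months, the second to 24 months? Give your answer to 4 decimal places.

p₁ = S(18)/S(12) = 6453/14448 = 0.446636; p₂ = S(24)/S(12) = 3617/14448 = 0.250346.
P(both) = p₁ × p₂ = 0.446636 × 0.250346 = 0.111814.

0.1118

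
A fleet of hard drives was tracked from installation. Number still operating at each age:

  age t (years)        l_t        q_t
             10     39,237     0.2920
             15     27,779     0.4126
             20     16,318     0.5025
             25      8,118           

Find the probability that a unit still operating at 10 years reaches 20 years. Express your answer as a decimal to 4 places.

0.4159

The conditional survival probability is l_20/l_10 = 16,318/39,237 = 0.415883.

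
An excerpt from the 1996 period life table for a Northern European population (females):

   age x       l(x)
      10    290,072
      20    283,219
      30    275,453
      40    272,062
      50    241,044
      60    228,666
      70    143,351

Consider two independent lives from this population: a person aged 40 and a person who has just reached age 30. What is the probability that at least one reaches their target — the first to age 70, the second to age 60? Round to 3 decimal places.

0.920

p₁ = l(70)/l(40) = 143,351/272,062 = 0.526906; p₂ = l(60)/l(30) = 228,666/275,453 = 0.830145.
P(at least one) = 1 − (1−p₁)(1−p₂) = 1 − 0.473094 × 0.169855 = 0.919643.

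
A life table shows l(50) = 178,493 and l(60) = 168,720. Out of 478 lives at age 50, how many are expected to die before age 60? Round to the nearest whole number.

26

The relevant probability is 1 − 168,720/178,493 = 0.054753.
Expected number = 478 × 0.054753 = 26.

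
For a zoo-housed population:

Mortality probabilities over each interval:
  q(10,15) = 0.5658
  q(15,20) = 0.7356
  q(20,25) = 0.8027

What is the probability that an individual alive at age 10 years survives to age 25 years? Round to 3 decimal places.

Chaining the interval survival probabilities: (1 − 0.5658) × (1 − 0.7356) × (1 − 0.8027).
= 0.4342 × 0.2644 × 0.1973 = 0.022651.

0.023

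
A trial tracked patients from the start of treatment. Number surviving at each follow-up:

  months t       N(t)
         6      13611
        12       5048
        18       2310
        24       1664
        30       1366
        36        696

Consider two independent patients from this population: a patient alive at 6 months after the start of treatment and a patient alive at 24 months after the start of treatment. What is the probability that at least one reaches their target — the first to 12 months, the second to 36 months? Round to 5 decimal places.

p₁ = N(12)/N(6) = 5048/13611 = 0.370876; p₂ = N(36)/N(24) = 696/1664 = 0.418269.
P(at least one) = 1 − (1−p₁)(1−p₂) = 1 − 0.629124 × 0.581731 = 0.634019.

0.63402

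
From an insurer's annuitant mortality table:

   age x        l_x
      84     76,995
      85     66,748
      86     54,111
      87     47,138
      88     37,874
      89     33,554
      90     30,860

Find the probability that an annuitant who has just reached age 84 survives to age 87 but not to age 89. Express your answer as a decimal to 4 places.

We want 3|2q84 = (l_87 − l_89)/l_84.
This is the probability of reaching 87 but not 89, conditional on being alive at 84: (l_87 − l_89) / l_84.
= (47,138 − 33,554) / 76,995 = 13,584 / 76,995 = 0.176427.

0.1764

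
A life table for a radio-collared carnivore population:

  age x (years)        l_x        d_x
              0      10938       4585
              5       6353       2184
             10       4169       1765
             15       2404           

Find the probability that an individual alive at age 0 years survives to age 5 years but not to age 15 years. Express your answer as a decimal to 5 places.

This is the probability of reaching 5 but not 15, conditional on being alive at 0: (l_5 − l_15) / l_0.
= (6353 − 2404) / 10938 = 3949 / 10938 = 0.361035.

0.36103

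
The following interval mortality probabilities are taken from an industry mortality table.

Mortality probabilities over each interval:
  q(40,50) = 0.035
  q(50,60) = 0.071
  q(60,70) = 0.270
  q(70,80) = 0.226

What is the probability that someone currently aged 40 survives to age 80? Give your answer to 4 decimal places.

0.5065

The overall survival probability is (1 − 0.035) × (1 − 0.071) × (1 − 0.270) × (1 − 0.226).
= 0.965 × 0.929 × 0.730 × 0.774 = 0.506532.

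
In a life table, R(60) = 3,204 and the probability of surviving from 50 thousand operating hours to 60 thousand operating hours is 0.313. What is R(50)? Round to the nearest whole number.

10236

R(50) = R(60) / p = 3,204 / 0.313 = 10236.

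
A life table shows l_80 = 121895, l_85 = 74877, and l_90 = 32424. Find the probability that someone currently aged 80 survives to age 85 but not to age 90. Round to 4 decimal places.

We want 5|5q80 = (l_85 − l_90)/l_80.
This is the probability of reaching 85 but not 90, conditional on being alive at 80: (l_85 − l_90) / l_80.
= (74877 − 32424) / 121895 = 42453 / 121895 = 0.348275.

0.3483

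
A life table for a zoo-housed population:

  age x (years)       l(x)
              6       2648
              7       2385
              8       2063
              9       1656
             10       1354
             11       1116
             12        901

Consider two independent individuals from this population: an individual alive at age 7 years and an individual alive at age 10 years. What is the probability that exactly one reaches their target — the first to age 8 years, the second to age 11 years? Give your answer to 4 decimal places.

0.2633

p₁ = l(8)/l(7) = 2063/2385 = 0.864990; p₂ = l(11)/l(10) = 1116/1354 = 0.824225.
P(exactly one) = p₁(1−p₂) + (1−p₁)p₂ = 0.152044 + 0.111279 = 0.263322.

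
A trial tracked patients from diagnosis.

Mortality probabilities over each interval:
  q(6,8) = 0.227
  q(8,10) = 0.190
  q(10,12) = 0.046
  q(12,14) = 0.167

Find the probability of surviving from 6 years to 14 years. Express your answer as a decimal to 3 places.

Survival from 6 to 14 is the product of surviving each interval: (1 − 0.227) × (1 − 0.190) × (1 − 0.046) × (1 − 0.167).
= 0.773 × 0.810 × 0.954 × 0.833 = 0.497574.

0.498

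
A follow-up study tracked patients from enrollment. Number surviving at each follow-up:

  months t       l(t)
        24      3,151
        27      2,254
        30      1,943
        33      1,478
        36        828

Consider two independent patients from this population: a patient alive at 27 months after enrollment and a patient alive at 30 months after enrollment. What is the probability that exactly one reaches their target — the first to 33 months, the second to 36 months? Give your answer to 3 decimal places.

p₁ = l(33)/l(27) = 1,478/2,254 = 0.655723; p₂ = l(36)/l(30) = 828/1,943 = 0.426145.
P(exactly one) = p₁(1−p₂) + (1−p₁)p₂ = 0.376290 + 0.146712 = 0.523002.

0.523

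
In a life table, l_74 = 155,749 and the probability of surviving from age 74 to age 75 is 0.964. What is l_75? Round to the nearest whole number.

l_75 = l_74 × p = 155,749 × 0.964 = 150142.

150142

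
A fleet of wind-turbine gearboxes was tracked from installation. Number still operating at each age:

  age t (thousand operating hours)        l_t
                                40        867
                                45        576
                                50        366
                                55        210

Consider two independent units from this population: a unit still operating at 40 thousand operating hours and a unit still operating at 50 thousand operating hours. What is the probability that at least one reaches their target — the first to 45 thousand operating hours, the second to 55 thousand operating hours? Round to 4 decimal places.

0.8569

p₁ = l_45/l_40 = 576/867 = 0.664360; p₂ = l_55/l_50 = 210/366 = 0.573770.
P(at least one) = 1 − (1−p₁)(1−p₂) = 1 − 0.335640 × 0.426230 = 0.856940.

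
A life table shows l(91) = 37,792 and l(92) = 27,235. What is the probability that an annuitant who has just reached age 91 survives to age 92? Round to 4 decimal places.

0.7207

The conditional survival probability is l(92)/l(91) = 27,235/37,792 = 0.720655.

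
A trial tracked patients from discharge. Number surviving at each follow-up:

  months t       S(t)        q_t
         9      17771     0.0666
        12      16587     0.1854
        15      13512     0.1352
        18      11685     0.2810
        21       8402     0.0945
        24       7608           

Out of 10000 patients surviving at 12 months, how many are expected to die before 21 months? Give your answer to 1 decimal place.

The relevant probability is 1 − 8402/16587 = 0.493459.
Expected number = 10000 × 0.493459 = 4934.6.

4934.6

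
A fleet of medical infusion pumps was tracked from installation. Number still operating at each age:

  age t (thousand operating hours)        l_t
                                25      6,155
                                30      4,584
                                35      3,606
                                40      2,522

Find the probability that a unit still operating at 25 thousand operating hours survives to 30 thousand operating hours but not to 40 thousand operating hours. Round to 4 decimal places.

0.3350

This is the probability of reaching 30 but not 40, conditional on being operational at 25: (l_30 − l_40) / l_25.
= (4,584 − 2,522) / 6,155 = 2,062 / 6,155 = 0.335012.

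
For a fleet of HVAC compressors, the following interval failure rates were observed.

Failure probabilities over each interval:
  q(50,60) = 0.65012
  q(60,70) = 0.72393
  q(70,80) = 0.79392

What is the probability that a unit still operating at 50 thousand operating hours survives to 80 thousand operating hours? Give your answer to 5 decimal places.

0.01991

P(survive 50→80) = (1 − 0.65012) × (1 − 0.72393) × (1 − 0.79392).
= 0.34988 × 0.27607 × 0.20608 = 0.019906.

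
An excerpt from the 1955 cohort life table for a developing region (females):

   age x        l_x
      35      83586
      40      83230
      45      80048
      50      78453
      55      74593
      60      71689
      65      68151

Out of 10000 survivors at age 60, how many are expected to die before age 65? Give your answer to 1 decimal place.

493.5

The relevant probability is 1 − 68151/71689 = 0.049352.
Expected number = 10000 × 0.049352 = 493.5.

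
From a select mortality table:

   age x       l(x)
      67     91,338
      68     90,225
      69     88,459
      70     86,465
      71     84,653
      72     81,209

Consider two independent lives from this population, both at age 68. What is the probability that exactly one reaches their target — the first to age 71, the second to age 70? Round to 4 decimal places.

p₁ = l(71)/l(68) = 84,653/90,225 = 0.938243; p₂ = l(70)/l(68) = 86,465/90,225 = 0.958326.
P(exactly one) = p₁(1−p₂) + (1−p₁)p₂ = 0.039100 + 0.059183 = 0.098284.

0.0983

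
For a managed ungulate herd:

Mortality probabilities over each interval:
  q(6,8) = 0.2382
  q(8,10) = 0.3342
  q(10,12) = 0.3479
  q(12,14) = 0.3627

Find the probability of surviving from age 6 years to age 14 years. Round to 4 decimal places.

The overall survival probability is (1 − 0.2382) × (1 − 0.3342) × (1 − 0.3479) × (1 − 0.3627).
= 0.7618 × 0.6658 × 0.6521 × 0.6373 = 0.210787.

0.2108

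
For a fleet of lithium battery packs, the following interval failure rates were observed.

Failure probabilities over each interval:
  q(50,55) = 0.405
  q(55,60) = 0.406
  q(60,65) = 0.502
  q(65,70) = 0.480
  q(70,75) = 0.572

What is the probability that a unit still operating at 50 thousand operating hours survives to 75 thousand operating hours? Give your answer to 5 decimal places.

The overall survival probability is (1 − 0.405) × (1 − 0.406) × (1 − 0.502) × (1 − 0.480) × (1 − 0.572).
= 0.595 × 0.594 × 0.498 × 0.520 × 0.428 = 0.039172.

0.03917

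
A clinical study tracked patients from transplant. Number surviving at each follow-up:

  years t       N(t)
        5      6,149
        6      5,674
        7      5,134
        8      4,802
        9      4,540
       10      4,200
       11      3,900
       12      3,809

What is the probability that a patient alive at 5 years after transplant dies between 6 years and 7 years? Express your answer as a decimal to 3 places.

0.088

This is the probability of reaching 6 but not 7, conditional on being alive at 5: (N(6) − N(7)) / N(5).
= (5,674 − 5,134) / 6,149 = 540 / 6,149 = 0.087819.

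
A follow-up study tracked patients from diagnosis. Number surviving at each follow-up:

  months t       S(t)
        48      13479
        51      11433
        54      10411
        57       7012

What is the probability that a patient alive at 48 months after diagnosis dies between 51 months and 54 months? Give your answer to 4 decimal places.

0.0758

This is the probability of reaching 51 but not 54, conditional on being alive at 48: (S(51) − S(54)) / S(48).
= (11433 − 10411) / 13479 = 1022 / 13479 = 0.075822.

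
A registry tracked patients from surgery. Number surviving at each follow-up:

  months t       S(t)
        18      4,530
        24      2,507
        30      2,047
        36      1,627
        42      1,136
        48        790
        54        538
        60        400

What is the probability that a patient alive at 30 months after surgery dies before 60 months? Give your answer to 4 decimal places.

P(die before 60 | alive at 30) = 1 − S(60)/S(30) = 1 − 400/2,047 = (1,647)/2,047 = 0.804592.

0.8046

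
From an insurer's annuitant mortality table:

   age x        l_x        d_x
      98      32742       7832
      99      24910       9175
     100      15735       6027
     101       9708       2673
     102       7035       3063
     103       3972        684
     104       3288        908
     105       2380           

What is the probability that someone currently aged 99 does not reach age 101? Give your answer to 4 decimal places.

P(die before 101 | alive at 99) = 1 − l_101/l_99 = 1 − 9708/24910 = (15202)/24910 = 0.610277.

0.6103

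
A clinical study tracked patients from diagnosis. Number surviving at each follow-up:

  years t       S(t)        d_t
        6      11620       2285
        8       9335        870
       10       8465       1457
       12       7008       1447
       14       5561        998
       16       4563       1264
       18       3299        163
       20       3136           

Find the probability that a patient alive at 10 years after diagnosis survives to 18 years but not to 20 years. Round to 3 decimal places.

This is the probability of reaching 18 but not 20, conditional on being alive at 10: (S(18) − S(20)) / S(10).
= (3299 − 3136) / 8465 = 163 / 8465 = 0.019256.

0.019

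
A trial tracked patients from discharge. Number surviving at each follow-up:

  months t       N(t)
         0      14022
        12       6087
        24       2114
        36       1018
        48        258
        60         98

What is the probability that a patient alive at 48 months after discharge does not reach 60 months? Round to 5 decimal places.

0.62016

P(die before 60 | alive at 48) = 1 − N(60)/N(48) = 1 − 98/258 = (160)/258 = 0.620155.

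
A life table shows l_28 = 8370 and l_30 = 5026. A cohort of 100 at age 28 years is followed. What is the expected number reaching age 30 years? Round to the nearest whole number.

The relevant probability is 5026/8370 = 0.600478.
Expected number = 100 × 0.600478 = 60.

60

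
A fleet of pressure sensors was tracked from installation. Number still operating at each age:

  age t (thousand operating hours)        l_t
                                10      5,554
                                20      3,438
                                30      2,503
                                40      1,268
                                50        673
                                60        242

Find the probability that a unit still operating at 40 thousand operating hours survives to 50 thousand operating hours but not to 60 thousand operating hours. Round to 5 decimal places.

0.33991

This is the probability of reaching 50 but not 60, conditional on being operational at 40: (l_50 − l_60) / l_40.
= (673 − 242) / 1,268 = 431 / 1,268 = 0.339905.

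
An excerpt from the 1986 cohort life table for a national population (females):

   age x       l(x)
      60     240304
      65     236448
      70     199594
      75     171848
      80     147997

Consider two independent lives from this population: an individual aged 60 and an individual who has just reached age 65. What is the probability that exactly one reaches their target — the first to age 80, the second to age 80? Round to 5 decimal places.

0.47082

p₁ = l(80)/l(60) = 147997/240304 = 0.615874; p₂ = l(80)/l(65) = 147997/236448 = 0.625918.
P(exactly one) = p₁(1−p₂) + (1−p₁)p₂ = 0.230387 + 0.240431 = 0.470819.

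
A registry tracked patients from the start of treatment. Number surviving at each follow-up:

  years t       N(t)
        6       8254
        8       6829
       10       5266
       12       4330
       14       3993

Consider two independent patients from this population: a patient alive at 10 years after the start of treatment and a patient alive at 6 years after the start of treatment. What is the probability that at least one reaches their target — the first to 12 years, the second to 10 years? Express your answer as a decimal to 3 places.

0.936

p₁ = N(12)/N(10) = 4330/5266 = 0.822256; p₂ = N(10)/N(6) = 5266/8254 = 0.637994.
P(at least one) = 1 − (1−p₁)(1−p₂) = 1 − 0.177744 × 0.362006 = 0.935656.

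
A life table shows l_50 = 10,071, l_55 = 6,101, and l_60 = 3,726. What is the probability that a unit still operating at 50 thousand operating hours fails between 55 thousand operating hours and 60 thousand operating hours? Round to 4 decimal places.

0.2358

This is the probability of reaching 55 but not 60, conditional on being operational at 50: (l_55 − l_60) / l_50.
= (6,101 − 3,726) / 10,071 = 2,375 / 10,071 = 0.235826.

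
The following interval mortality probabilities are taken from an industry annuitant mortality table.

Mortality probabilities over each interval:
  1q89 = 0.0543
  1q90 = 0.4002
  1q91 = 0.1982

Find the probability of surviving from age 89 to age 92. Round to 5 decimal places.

0.45481

The overall survival probability is (1 − 0.0543) × (1 − 0.4002) × (1 − 0.1982).
= 0.9457 × 0.5998 × 0.8018 = 0.454806.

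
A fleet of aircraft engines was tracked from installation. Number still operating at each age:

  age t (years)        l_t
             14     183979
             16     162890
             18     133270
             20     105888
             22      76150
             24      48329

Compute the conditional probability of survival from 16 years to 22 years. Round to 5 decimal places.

The conditional survival probability is l_22/l_16 = 76150/162890 = 0.467493.

0.46749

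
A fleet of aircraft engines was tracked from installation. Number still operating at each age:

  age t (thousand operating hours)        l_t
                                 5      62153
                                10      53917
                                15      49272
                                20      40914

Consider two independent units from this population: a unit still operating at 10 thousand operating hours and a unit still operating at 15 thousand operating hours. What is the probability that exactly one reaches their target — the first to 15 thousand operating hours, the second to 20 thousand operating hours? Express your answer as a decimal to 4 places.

p₁ = l_15/l_10 = 49272/53917 = 0.913849; p₂ = l_20/l_15 = 40914/49272 = 0.830370.
P(exactly one) = p₁(1−p₂) + (1−p₁)p₂ = 0.155016 + 0.071537 = 0.226553.

0.2266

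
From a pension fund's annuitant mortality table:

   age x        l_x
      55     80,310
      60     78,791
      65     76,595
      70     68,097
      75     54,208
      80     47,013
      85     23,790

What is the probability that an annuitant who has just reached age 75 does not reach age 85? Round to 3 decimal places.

P(die before 85 | alive at 75) = 1 − l_85/l_75 = 1 − 23,790/54,208 = (30,418)/54,208 = 0.561135.

0.561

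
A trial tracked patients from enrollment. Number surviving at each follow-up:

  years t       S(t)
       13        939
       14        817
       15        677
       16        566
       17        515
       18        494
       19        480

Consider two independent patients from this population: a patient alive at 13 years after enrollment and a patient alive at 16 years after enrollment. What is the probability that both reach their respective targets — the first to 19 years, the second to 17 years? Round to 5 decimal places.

0.46512

p₁ = S(19)/S(13) = 480/939 = 0.511182; p₂ = S(17)/S(16) = 515/566 = 0.909894.
P(both) = p₁ × p₂ = 0.511182 × 0.909894 = 0.465121.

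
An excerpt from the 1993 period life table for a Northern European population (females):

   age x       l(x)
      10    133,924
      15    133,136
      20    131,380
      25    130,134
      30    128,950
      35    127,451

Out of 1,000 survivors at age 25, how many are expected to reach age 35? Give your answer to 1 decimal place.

The relevant probability is 127,451/130,134 = 0.979383.
Expected number = 1,000 × 0.979383 = 979.4.

979.4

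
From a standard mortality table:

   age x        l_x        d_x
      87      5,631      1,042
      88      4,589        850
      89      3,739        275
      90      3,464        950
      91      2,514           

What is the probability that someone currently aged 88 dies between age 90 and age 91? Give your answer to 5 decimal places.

We want 2|1q88 = (l_90 − l_91)/l_88.
This is the probability of reaching 90 but not 91, conditional on being alive at 88: (l_90 − l_91) / l_88.
= (3,464 − 2,514) / 4,589 = 950 / 4,589 = 0.207017.

0.20702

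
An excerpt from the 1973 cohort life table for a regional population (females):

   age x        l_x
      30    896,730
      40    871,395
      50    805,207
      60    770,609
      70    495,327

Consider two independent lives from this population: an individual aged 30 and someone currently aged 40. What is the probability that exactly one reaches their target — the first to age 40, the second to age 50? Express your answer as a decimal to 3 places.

p₁ = l_40/l_30 = 871,395/896,730 = 0.971747; p₂ = l_50/l_40 = 805,207/871,395 = 0.924044.
P(exactly one) = p₁(1−p₂) + (1−p₁)p₂ = 0.073810 + 0.026107 = 0.099917.

0.100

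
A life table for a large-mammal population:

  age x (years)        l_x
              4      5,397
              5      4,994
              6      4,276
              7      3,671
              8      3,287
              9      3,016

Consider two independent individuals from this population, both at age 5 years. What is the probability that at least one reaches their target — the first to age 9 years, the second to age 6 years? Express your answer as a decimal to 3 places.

p₁ = l_9/l_5 = 3,016/4,994 = 0.603925; p₂ = l_6/l_5 = 4,276/4,994 = 0.856227.
P(at least one) = 1 − (1−p₁)(1−p₂) = 1 − 0.396075 × 0.143773 = 0.943055.

0.943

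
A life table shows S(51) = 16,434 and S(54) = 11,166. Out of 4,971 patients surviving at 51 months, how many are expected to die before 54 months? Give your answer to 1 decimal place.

The relevant probability is 1 − 11,166/16,434 = 0.320555.
Expected number = 4,971 × 0.320555 = 1593.5.

1593.5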